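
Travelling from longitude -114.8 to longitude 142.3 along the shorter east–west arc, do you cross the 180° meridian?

Naïve |142.3 − -114.8| = 257.1° > 180°, so the shorter arc goes the other way round — across 180°.
Signed shortest Δλ = ((142.3 − -114.8 + 180) mod 360) − 180 = -102.9°.
Going west by 102.9° from -114.8° passes through 180° before reaching +142.3°.

Yes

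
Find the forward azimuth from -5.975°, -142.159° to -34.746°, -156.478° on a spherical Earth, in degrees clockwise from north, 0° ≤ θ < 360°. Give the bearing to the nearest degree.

Δλ = -156.478 − -142.159 = -14.319°.
θ = atan2( sin Δλ · cos φ₂ , cos φ₁ · sin φ₂ − sin φ₁ · cos φ₂ · cos Δλ )
  = atan2(-0.20322, -0.48397) = -157.222° → normalised to [0°, 360°): 202.778°.

203°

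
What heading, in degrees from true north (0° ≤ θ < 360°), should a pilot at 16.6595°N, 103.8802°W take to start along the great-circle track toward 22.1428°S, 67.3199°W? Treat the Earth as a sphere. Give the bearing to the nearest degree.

Δλ = -67.3199 − -103.8802 = 36.5603°.
θ = atan2( sin Δλ · cos φ₂ , cos φ₁ · sin φ₂ − sin φ₁ · cos φ₂ · cos Δλ )
  = atan2(0.55174, -0.57438) = 136.152° → normalised to [0°, 360°): 136.152°.

136°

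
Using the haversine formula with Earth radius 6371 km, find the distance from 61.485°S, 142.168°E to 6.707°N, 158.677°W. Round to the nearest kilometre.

Δλ = -158.677 − 142.168 = -300.845°; wrapped into (−180°, 180°]: 59.155°.
Δφ = 6.707 − -61.485 = 68.192°.
a = sin²(Δφ/2) + cos φ₁ · cos φ₂ · sin²(Δλ/2) = 0.429767.
c = 2·atan2(√a, √(1−a)) = 1.42986 rad → d = 6371·c ≈ 9109.66 km.

9110 km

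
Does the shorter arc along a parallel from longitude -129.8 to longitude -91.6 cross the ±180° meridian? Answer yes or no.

No

Signed shortest Δλ = ((-91.6 − -129.8 + 180) mod 360) − 180 = 38.2°.
Going east by 38.2° from -129.8° reaches -91.6° without touching 180°.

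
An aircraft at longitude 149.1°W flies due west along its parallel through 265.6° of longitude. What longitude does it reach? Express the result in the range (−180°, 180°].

54.7°W

Start at -149.1°; shift −265.6° → -414.7°.
-414.7° lies outside (−180°, 180°]; add 360° → -54.7°.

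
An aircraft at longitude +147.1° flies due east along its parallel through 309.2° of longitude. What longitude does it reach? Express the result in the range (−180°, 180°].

+96.3°

Start at +147.1°; shift +309.2° → +456.3°.
+456.3° lies outside (−180°, 180°]; subtract 360° → +96.3°.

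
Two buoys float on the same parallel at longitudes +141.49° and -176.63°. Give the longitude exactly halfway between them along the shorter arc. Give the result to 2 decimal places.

+162.43°

Signed shortest Δλ from +141.49° to -176.63° is +41.88°.
Midpoint longitude = +141.49° + (+41.88°)/2 = +141.49° + 20.94° = +162.43°.
(The naïve average (+141.49 + -176.63)/2 = -17.57° is on the wrong side of the globe.)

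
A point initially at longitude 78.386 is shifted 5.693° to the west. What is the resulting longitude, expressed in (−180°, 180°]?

+72.693°

Start at +78.386°; shift −5.693° → +72.693°.
+72.693° already lies in (−180°, 180°].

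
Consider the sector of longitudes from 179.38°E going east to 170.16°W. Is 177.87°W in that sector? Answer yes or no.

Yes

Band width going east from +179.38° to -170.16°: ((-170.16 − 179.38) mod 360) = 10.46°.
Offset of -177.87° east of the west edge: ((-177.87 − 179.38) mod 360) = 2.75°.
2.75° ≤ 10.46° ⇒ inside.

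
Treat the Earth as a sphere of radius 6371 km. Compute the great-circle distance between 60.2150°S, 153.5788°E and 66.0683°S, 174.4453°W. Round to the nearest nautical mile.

Δλ = -174.4453 − 153.5788 = -328.0241°; wrapped into (−180°, 180°]: 31.9759°.
Δφ = -66.0683 − -60.2150 = -5.8533°.
a = sin²(Δφ/2) + cos φ₁ · cos φ₂ · sin²(Δλ/2) = 0.017894.
c = 2·atan2(√a, √(1−a)) = 0.26834 rad → d = 6371·c ≈ 1709.60 km ≈ 923.11 nmi.

923 nmi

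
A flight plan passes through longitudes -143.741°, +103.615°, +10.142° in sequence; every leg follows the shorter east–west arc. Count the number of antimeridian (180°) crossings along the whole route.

Leg 1: -143.741° → +103.615°, shortest Δλ = -112.644° (west) — crosses 180°.
Leg 2: +103.615° → +10.142°, shortest Δλ = -93.473° (west) — does not cross 180°.
Total crossings: 1.

1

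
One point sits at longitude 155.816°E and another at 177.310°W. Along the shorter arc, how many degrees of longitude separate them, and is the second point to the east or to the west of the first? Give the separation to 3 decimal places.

26.874° east

Raw difference: -177.310 − 155.816 = -333.126°.
Normalise into (−180°, 180°]: -333.126° + 360° = 26.874°.
Positive ⇒ the second point lies to the east; separation 26.874°.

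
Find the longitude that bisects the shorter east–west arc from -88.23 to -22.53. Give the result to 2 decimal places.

Signed shortest Δλ from -88.23° to -22.53° is +65.70°.
Midpoint longitude = -88.23° + (+65.70°)/2 = -88.23° + 32.85° = -55.38°.

-55.38°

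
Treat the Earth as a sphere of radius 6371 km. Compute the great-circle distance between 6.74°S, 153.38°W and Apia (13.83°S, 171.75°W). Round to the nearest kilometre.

2157 km

Δλ = -171.75 − -153.38 = -18.37°.
Δφ = -13.83 − -6.74 = -7.09°.
a = sin²(Δφ/2) + cos φ₁ · cos φ₂ · sin²(Δλ/2) = 0.028393.
c = 2·atan2(√a, √(1−a)) = 0.33862 rad → d = 6371·c ≈ 2157.35 km.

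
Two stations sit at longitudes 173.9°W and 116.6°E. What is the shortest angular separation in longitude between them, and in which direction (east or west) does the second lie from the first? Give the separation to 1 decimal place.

Raw difference: 116.6 − -173.9 = 290.5°.
Normalise into (−180°, 180°]: 290.5° − 360° = -69.5°.
Negative ⇒ the second point lies to the west; separation 69.5°.

69.5° west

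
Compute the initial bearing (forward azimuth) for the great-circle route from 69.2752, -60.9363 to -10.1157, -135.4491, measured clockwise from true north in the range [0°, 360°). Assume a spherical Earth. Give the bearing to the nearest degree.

252°

Δλ = -135.4491 − -60.9363 = -74.5128°.
θ = atan2( sin Δλ · cos φ₂ , cos φ₁ · sin φ₂ − sin φ₁ · cos φ₂ · cos Δλ )
  = atan2(-0.94871, -0.30802) = -107.987° → normalised to [0°, 360°): 252.013°.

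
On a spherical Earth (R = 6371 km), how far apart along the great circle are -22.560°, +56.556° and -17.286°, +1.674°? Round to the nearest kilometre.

5737 km

Δλ = 1.674 − 56.556 = -54.882°.
Δφ = -17.286 − -22.560 = 5.274°.
a = sin²(Δφ/2) + cos φ₁ · cos φ₂ · sin²(Δλ/2) = 0.189377.
c = 2·atan2(√a, √(1−a)) = 0.90046 rad → d = 6371·c ≈ 5736.86 km.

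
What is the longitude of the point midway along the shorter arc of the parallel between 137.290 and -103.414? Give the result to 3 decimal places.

Signed shortest Δλ from +137.290° to -103.414° is +119.296°.
Midpoint longitude = +137.290° + (+119.296°)/2 = +137.290° + 59.648° = +196.938°.
Normalise into (−180°, 180°]: -163.062°.
(The naïve average (+137.290 + -103.414)/2 = 16.938° is on the wrong side of the globe.)

-163.062°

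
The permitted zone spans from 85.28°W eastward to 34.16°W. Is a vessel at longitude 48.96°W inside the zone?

Yes

Band width going east from -85.28° to -34.16°: ((-34.16 − -85.28) mod 360) = 51.12°.
Offset of -48.96° east of the west edge: ((-48.96 − -85.28) mod 360) = 36.32°.
36.32° ≤ 51.12° ⇒ inside.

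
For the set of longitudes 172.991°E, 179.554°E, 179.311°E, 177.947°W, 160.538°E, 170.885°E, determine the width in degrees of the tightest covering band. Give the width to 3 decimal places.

21.515°

Sort the longitudes: -177.947°, +160.538°, +170.885°, +172.991°, +179.311°, +179.554°.
Eastward gaps between consecutive values (wrapping around): 338.485°, 10.347°, 2.106°, 6.320°, 0.243°, 2.499°.
Largest gap = 338.485° ⇒ minimal covering band is its complement: 360° − 338.485° = 21.515°.
Band runs from +160.538° eastward to -177.947°, crossing the antimeridian.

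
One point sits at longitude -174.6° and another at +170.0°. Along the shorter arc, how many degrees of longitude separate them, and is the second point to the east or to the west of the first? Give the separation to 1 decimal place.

15.4° west

Raw difference: 170.0 − -174.6 = 344.6°.
Normalise into (−180°, 180°]: 344.6° − 360° = -15.4°.
Negative ⇒ the second point lies to the west; separation 15.4°.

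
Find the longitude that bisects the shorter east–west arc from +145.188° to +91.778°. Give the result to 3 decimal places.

Signed shortest Δλ from +145.188° to +91.778° is -53.410°.
Midpoint longitude = +145.188° + (-53.410°)/2 = +145.188° − 26.705° = +118.483°.

+118.483°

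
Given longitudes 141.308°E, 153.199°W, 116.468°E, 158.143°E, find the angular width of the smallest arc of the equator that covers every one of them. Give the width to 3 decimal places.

Sort the longitudes: -153.199°, +116.468°, +141.308°, +158.143°.
Eastward gaps between consecutive values (wrapping around): 269.667°, 24.840°, 16.835°, 48.658°.
Largest gap = 269.667° ⇒ minimal covering band is its complement: 360° − 269.667° = 90.333°.
Band runs from +116.468° eastward to -153.199°, crossing the antimeridian.

90.333°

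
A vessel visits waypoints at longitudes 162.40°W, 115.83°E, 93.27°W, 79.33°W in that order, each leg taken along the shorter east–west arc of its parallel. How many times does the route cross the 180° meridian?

2

Leg 1: -162.40° → +115.83°, shortest Δλ = -81.77° (west) — crosses 180°.
Leg 2: +115.83° → -93.27°, shortest Δλ = 150.9° (east) — crosses 180°.
Leg 3: -93.27° → -79.33°, shortest Δλ = 13.94° (east) — does not cross 180°.
Total crossings: 2.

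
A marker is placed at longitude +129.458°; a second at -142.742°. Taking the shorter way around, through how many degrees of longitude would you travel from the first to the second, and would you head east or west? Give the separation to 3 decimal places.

87.800° east

Raw difference: -142.742 − 129.458 = -272.2°.
Normalise into (−180°, 180°]: -272.2° + 360° = 87.8°.
Positive ⇒ the second point lies to the east; separation 87.800°.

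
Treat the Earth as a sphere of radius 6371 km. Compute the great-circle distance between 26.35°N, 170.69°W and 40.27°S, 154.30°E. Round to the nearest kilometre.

Δλ = 154.30 − -170.69 = 324.99°; wrapped into (−180°, 180°]: -35.01°.
Δφ = -40.27 − 26.35 = -66.62°.
a = sin²(Δφ/2) + cos φ₁ · cos φ₂ · sin²(Δλ/2) = 0.363446.
c = 2·atan2(√a, √(1−a)) = 1.29417 rad → d = 6371·c ≈ 8245.18 km.

8245 km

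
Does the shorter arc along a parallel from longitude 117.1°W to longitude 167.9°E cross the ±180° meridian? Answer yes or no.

Naïve |167.9 − -117.1| = 285.0° > 180°, so the shorter arc goes the other way round — across 180°.
Signed shortest Δλ = ((167.9 − -117.1 + 180) mod 360) − 180 = -75.0°.
Going west by 75.0° from -117.1° passes through 180° before reaching +167.9°.

Yes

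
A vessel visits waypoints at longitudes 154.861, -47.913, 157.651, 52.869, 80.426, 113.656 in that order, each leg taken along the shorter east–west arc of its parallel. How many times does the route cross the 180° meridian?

Leg 1: +154.861° → -47.913°, shortest Δλ = 157.226° (east) — crosses 180°.
Leg 2: -47.913° → +157.651°, shortest Δλ = -154.436° (west) — crosses 180°.
Leg 3: +157.651° → +52.869°, shortest Δλ = -104.782° (west) — does not cross 180°.
Leg 4: +52.869° → +80.426°, shortest Δλ = 27.557° (east) — does not cross 180°.
Leg 5: +80.426° → +113.656°, shortest Δλ = 33.23° (east) — does not cross 180°.
Total crossings: 2.

2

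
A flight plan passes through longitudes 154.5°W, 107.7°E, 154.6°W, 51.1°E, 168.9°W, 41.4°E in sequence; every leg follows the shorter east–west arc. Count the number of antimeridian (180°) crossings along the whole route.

5

Leg 1: -154.5° → +107.7°, shortest Δλ = -97.8° (west) — crosses 180°.
Leg 2: +107.7° → -154.6°, shortest Δλ = 97.7° (east) — crosses 180°.
Leg 3: -154.6° → +51.1°, shortest Δλ = -154.3° (west) — crosses 180°.
Leg 4: +51.1° → -168.9°, shortest Δλ = 140.0° (east) — crosses 180°.
Leg 5: -168.9° → +41.4°, shortest Δλ = -149.7° (west) — crosses 180°.
Total crossings: 5.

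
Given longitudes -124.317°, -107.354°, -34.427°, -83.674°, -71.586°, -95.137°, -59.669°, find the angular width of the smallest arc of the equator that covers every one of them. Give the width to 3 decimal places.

Sort the longitudes: -124.317°, -107.354°, -95.137°, -83.674°, -71.586°, -59.669°, -34.427°.
Eastward gaps between consecutive values (wrapping around): 16.963°, 12.217°, 11.463°, 12.088°, 11.917°, 25.242°, 270.110°.
Largest gap = 270.110° ⇒ minimal covering band is its complement: 360° − 270.110° = 89.890°.
Band runs from -124.317° eastward to -34.427°.

89.890°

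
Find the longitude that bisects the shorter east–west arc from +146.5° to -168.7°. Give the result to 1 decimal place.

+168.9°

Signed shortest Δλ from +146.5° to -168.7° is +44.8°.
Midpoint longitude = +146.5° + (+44.8°)/2 = +146.5° + 22.4° = +168.9°.
(The naïve average (+146.5 + -168.7)/2 = -11.1° is on the wrong side of the globe.)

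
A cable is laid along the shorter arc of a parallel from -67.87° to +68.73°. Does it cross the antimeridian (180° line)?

Signed shortest Δλ = ((68.73 − -67.87 + 180) mod 360) − 180 = 136.6°.
Going east by 136.6° from -67.87° reaches +68.73° without touching 180°.

No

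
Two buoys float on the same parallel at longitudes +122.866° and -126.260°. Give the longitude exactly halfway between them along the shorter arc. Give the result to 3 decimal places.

Signed shortest Δλ from +122.866° to -126.260° is +110.874°.
Midpoint longitude = +122.866° + (+110.874°)/2 = +122.866° + 55.437° = +178.303°.
(The naïve average (+122.866 + -126.260)/2 = -1.697° is on the wrong side of the globe.)

+178.303°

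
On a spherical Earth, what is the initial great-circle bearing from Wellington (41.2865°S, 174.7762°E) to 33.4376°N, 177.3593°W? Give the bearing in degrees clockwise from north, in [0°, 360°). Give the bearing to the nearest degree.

7°

Δλ = -177.3593 − 174.7762 = -352.1355°; wrapped into (−180°, 180°]: 7.8645°.
θ = atan2( sin Δλ · cos φ₂ , cos φ₁ · sin φ₂ − sin φ₁ · cos φ₂ · cos Δλ )
  = atan2(0.11418, 0.95949) = 6.787° → normalised to [0°, 360°): 6.787°.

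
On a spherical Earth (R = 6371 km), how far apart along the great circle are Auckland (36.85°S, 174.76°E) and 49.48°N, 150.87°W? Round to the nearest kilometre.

Δλ = -150.87 − 174.76 = -325.63°; wrapped into (−180°, 180°]: 34.37°.
Δφ = 49.48 − -36.85 = 86.33°.
a = sin²(Δφ/2) + cos φ₁ · cos φ₂ · sin²(Δλ/2) = 0.513381.
c = 2·atan2(√a, √(1−a)) = 1.59756 rad → d = 6371·c ≈ 10178.06 km.

10178 km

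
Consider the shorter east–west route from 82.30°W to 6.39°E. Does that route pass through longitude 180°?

Signed shortest Δλ = ((6.39 − -82.30 + 180) mod 360) − 180 = 88.69°.
Going east by 88.69° from -82.30° reaches +6.39° without touching 180°.

No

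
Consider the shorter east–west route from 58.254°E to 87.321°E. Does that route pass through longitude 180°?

No

Signed shortest Δλ = ((87.321 − 58.254 + 180) mod 360) − 180 = 29.067°.
Going east by 29.067° from +58.254° reaches +87.321° without touching 180°.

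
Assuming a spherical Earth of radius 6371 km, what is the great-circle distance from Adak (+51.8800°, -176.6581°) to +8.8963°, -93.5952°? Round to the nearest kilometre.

8755 km

Δλ = -93.5952 − -176.6581 = 83.0629°.
Δφ = 8.8963 − 51.8800 = -42.9837°.
a = sin²(Δφ/2) + cos φ₁ · cos φ₂ · sin²(Δλ/2) = 0.402337.
c = 2·atan2(√a, √(1−a)) = 1.37421 rad → d = 6371·c ≈ 8755.08 km.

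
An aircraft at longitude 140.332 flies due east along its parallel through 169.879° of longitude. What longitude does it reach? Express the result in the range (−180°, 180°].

Start at +140.332°; shift +169.879° → +310.211°.
+310.211° lies outside (−180°, 180°]; subtract 360° → -49.789°.

-49.789°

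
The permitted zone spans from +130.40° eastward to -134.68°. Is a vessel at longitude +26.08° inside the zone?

Band width going east from +130.40° to -134.68°: ((-134.68 − 130.40) mod 360) = 94.92°.
Offset of +26.08° east of the west edge: ((26.08 − 130.40) mod 360) = 255.68°.
255.68° > 94.92° ⇒ outside.

No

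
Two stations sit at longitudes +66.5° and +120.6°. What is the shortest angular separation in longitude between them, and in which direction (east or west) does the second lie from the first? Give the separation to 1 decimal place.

Raw difference: 120.6 − 66.5 = 54.1°.
Normalise into (−180°, 180°]: 54.1° stays 54.1°.
Positive ⇒ the second point lies to the east; separation 54.1°.

54.1° east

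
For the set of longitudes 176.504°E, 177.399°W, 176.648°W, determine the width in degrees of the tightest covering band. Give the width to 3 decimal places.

Sort the longitudes: -177.399°, -176.648°, +176.504°.
Eastward gaps between consecutive values (wrapping around): 0.751°, 353.152°, 6.097°.
Largest gap = 353.152° ⇒ minimal covering band is its complement: 360° − 353.152° = 6.848°.
Band runs from +176.504° eastward to -176.648°, crossing the antimeridian.

6.848°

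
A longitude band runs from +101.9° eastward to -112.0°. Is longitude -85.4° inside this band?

Band width going east from +101.9° to -112.0°: ((-112.0 − 101.9) mod 360) = 146.1°.
Offset of -85.4° east of the west edge: ((-85.4 − 101.9) mod 360) = 172.7°.
172.7° > 146.1° ⇒ outside.

No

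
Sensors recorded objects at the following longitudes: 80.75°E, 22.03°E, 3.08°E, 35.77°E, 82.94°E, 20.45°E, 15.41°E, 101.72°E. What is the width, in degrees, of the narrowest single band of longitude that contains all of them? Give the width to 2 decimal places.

98.64°

Sort the longitudes: +3.08°, +15.41°, +20.45°, +22.03°, +35.77°, +80.75°, +82.94°, +101.72°.
Eastward gaps between consecutive values (wrapping around): 12.33°, 5.04°, 1.58°, 13.74°, 44.98°, 2.19°, 18.78°, 261.36°.
Largest gap = 261.36° ⇒ minimal covering band is its complement: 360° − 261.36° = 98.64°.
Band runs from +3.08° eastward to +101.72°.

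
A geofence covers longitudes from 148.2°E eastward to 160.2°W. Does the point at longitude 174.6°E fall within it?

Yes

Band width going east from +148.2° to -160.2°: ((-160.2 − 148.2) mod 360) = 51.6°.
Offset of +174.6° east of the west edge: ((174.6 − 148.2) mod 360) = 26.4°.
26.4° ≤ 51.6° ⇒ inside.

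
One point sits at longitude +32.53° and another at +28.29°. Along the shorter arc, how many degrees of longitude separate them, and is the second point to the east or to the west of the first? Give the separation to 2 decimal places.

4.24° west

Raw difference: 28.29 − 32.53 = -4.24°.
Normalise into (−180°, 180°]: -4.24° stays -4.24°.
Negative ⇒ the second point lies to the west; separation 4.24°.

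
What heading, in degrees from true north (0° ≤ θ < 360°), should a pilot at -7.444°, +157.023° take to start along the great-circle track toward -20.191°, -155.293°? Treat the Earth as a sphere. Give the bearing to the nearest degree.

Δλ = -155.293 − 157.023 = -312.316°; wrapped into (−180°, 180°]: 47.684°.
θ = atan2( sin Δλ · cos φ₂ , cos φ₁ · sin φ₂ − sin φ₁ · cos φ₂ · cos Δλ )
  = atan2(0.69400, -0.26038) = 110.565° → normalised to [0°, 360°): 110.565°.

111°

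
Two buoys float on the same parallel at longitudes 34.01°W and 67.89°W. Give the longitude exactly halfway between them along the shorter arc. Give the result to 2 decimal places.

Signed shortest Δλ from -34.01° to -67.89° is -33.88°.
Midpoint longitude = -34.01° + (-33.88°)/2 = -34.01° − 16.94° = -50.95°.

50.95°W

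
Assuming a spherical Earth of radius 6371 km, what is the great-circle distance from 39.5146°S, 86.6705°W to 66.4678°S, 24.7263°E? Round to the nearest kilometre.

6883 km

Δλ = 24.7263 − -86.6705 = 111.3968°.
Δφ = -66.4678 − -39.5146 = -26.9532°.
a = sin²(Δφ/2) + cos φ₁ · cos φ₂ · sin²(Δλ/2) = 0.264506.
c = 2·atan2(√a, √(1−a)) = 1.08039 rad → d = 6371·c ≈ 6883.14 km.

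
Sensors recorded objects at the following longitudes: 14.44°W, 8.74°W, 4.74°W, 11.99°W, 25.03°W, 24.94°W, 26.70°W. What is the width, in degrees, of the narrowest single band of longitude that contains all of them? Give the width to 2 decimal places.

21.96°

Sort the longitudes: -26.70°, -25.03°, -24.94°, -14.44°, -11.99°, -8.74°, -4.74°.
Eastward gaps between consecutive values (wrapping around): 1.67°, 0.09°, 10.50°, 2.45°, 3.25°, 4.00°, 338.04°.
Largest gap = 338.04° ⇒ minimal covering band is its complement: 360° − 338.04° = 21.96°.
Band runs from -26.70° eastward to -4.74°.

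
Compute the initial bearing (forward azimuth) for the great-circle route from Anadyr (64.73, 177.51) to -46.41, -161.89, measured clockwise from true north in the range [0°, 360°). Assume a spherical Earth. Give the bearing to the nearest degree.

Δλ = -161.89 − 177.51 = -339.40°; wrapped into (−180°, 180°]: 20.60°.
θ = atan2( sin Δλ · cos φ₂ , cos φ₁ · sin φ₂ − sin φ₁ · cos φ₂ · cos Δλ )
  = atan2(0.24259, -0.89283) = 164.799° → normalised to [0°, 360°): 164.799°.

165°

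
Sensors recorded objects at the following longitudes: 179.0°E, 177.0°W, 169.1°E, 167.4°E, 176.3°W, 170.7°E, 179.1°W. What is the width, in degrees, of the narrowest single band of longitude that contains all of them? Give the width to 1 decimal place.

16.3°

Sort the longitudes: -179.1°, -177.0°, -176.3°, +167.4°, +169.1°, +170.7°, +179.0°.
Eastward gaps between consecutive values (wrapping around): 2.1°, 0.7°, 343.7°, 1.7°, 1.6°, 8.3°, 1.9°.
Largest gap = 343.7° ⇒ minimal covering band is its complement: 360° − 343.7° = 16.3°.
Band runs from +167.4° eastward to -176.3°, crossing the antimeridian.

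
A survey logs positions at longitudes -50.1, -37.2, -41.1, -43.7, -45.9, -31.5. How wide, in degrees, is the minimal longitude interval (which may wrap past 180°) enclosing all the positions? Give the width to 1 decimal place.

Sort the longitudes: -50.1°, -45.9°, -43.7°, -41.1°, -37.2°, -31.5°.
Eastward gaps between consecutive values (wrapping around): 4.2°, 2.2°, 2.6°, 3.9°, 5.7°, 341.4°.
Largest gap = 341.4° ⇒ minimal covering band is its complement: 360° − 341.4° = 18.6°.
Band runs from -50.1° eastward to -31.5°.

18.6°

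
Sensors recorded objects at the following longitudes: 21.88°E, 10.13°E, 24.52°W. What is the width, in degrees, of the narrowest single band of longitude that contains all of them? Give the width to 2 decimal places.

Sort the longitudes: -24.52°, +10.13°, +21.88°.
Eastward gaps between consecutive values (wrapping around): 34.65°, 11.75°, 313.60°.
Largest gap = 313.60° ⇒ minimal covering band is its complement: 360° − 313.60° = 46.40°.
Band runs from -24.52° eastward to +21.88°.

46.40°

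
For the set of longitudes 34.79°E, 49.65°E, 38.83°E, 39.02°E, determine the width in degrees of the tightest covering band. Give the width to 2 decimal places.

Sort the longitudes: +34.79°, +38.83°, +39.02°, +49.65°.
Eastward gaps between consecutive values (wrapping around): 4.04°, 0.19°, 10.63°, 345.14°.
Largest gap = 345.14° ⇒ minimal covering band is its complement: 360° − 345.14° = 14.86°.
Band runs from +34.79° eastward to +49.65°.

14.86°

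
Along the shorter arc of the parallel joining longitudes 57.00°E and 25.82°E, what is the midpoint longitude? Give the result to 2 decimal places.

41.41°E

Signed shortest Δλ from +57.00° to +25.82° is -31.18°.
Midpoint longitude = +57.00° + (-31.18°)/2 = +57.00° − 15.59° = +41.41°.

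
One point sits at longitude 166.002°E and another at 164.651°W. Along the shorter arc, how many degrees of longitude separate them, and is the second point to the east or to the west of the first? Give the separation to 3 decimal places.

Raw difference: -164.651 − 166.002 = -330.653°.
Normalise into (−180°, 180°]: -330.653° + 360° = 29.347°.
Positive ⇒ the second point lies to the east; separation 29.347°.

29.347° east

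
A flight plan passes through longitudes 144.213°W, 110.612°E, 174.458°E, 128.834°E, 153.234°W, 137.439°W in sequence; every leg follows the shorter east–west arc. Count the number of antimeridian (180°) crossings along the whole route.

Leg 1: -144.213° → +110.612°, shortest Δλ = -105.175° (west) — crosses 180°.
Leg 2: +110.612° → +174.458°, shortest Δλ = 63.846° (east) — does not cross 180°.
Leg 3: +174.458° → +128.834°, shortest Δλ = -45.624° (west) — does not cross 180°.
Leg 4: +128.834° → -153.234°, shortest Δλ = 77.932° (east) — crosses 180°.
Leg 5: -153.234° → -137.439°, shortest Δλ = 15.795° (east) — does not cross 180°.
Total crossings: 2.

2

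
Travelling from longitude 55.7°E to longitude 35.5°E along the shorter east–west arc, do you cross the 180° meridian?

No

Signed shortest Δλ = ((35.5 − 55.7 + 180) mod 360) − 180 = -20.2°.
Going west by 20.2° from +55.7° reaches +35.5° without touching 180°.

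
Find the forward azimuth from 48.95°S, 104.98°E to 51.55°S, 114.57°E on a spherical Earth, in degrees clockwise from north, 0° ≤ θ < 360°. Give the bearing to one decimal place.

116.6°

Δλ = 114.57 − 104.98 = 9.59°.
θ = atan2( sin Δλ · cos φ₂ , cos φ₁ · sin φ₂ − sin φ₁ · cos φ₂ · cos Δλ )
  = atan2(0.10360, -0.05192) = 116.618° → normalised to [0°, 360°): 116.618°.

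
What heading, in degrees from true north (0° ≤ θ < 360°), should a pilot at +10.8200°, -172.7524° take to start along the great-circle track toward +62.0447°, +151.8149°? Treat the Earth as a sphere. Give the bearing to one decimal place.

341.1°

Δλ = 151.8149 − -172.7524 = 324.5673°; wrapped into (−180°, 180°]: -35.4327°.
θ = atan2( sin Δλ · cos φ₂ , cos φ₁ · sin φ₂ − sin φ₁ · cos φ₂ · cos Δλ )
  = atan2(-0.27177, 0.79591) = -18.853° → normalised to [0°, 360°): 341.147°.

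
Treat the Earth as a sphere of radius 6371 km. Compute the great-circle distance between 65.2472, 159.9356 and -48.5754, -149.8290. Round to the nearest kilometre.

13371 km

Δλ = -149.8290 − 159.9356 = -309.7646°; wrapped into (−180°, 180°]: 50.2354°.
Δφ = -48.5754 − 65.2472 = -113.8226°.
a = sin²(Δφ/2) + cos φ₁ · cos φ₂ · sin²(Δλ/2) = 0.751869.
c = 2·atan2(√a, √(1−a)) = 2.09872 rad → d = 6371·c ≈ 13370.92 km.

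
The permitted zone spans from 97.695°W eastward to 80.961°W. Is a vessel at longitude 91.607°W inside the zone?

Yes

Band width going east from -97.695° to -80.961°: ((-80.961 − -97.695) mod 360) = 16.734°.
Offset of -91.607° east of the west edge: ((-91.607 − -97.695) mod 360) = 6.088°.
6.088° ≤ 16.734° ⇒ inside.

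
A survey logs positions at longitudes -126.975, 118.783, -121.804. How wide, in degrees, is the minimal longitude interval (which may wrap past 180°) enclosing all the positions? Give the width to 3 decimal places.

119.413°

Sort the longitudes: -126.975°, -121.804°, +118.783°.
Eastward gaps between consecutive values (wrapping around): 5.171°, 240.587°, 114.242°.
Largest gap = 240.587° ⇒ minimal covering band is its complement: 360° − 240.587° = 119.413°.
Band runs from +118.783° eastward to -121.804°, crossing the antimeridian.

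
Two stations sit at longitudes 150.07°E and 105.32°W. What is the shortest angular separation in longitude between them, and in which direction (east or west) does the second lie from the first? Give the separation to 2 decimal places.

104.61° east

Raw difference: -105.32 − 150.07 = -255.39°.
Normalise into (−180°, 180°]: -255.39° + 360° = 104.61°.
Positive ⇒ the second point lies to the east; separation 104.61°.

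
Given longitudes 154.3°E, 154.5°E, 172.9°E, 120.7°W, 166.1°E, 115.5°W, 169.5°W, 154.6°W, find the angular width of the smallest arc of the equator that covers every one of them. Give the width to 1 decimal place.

Sort the longitudes: -169.5°, -154.6°, -120.7°, -115.5°, +154.3°, +154.5°, +166.1°, +172.9°.
Eastward gaps between consecutive values (wrapping around): 14.9°, 33.9°, 5.2°, 269.8°, 0.2°, 11.6°, 6.8°, 17.6°.
Largest gap = 269.8° ⇒ minimal covering band is its complement: 360° − 269.8° = 90.2°.
Band runs from +154.3° eastward to -115.5°, crossing the antimeridian.

90.2°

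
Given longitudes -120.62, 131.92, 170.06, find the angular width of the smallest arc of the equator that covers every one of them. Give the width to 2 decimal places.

Sort the longitudes: -120.62°, +131.92°, +170.06°.
Eastward gaps between consecutive values (wrapping around): 252.54°, 38.14°, 69.32°.
Largest gap = 252.54° ⇒ minimal covering band is its complement: 360° − 252.54° = 107.46°.
Band runs from +131.92° eastward to -120.62°, crossing the antimeridian.

107.46°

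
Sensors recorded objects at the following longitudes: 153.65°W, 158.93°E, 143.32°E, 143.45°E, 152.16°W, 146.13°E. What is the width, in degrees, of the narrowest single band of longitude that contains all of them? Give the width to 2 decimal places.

Sort the longitudes: -153.65°, -152.16°, +143.32°, +143.45°, +146.13°, +158.93°.
Eastward gaps between consecutive values (wrapping around): 1.49°, 295.48°, 0.13°, 2.68°, 12.80°, 47.42°.
Largest gap = 295.48° ⇒ minimal covering band is its complement: 360° − 295.48° = 64.52°.
Band runs from +143.32° eastward to -152.16°, crossing the antimeridian.

64.52°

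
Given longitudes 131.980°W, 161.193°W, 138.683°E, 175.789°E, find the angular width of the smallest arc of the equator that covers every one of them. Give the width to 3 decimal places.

89.337°

Sort the longitudes: -161.193°, -131.980°, +138.683°, +175.789°.
Eastward gaps between consecutive values (wrapping around): 29.213°, 270.663°, 37.106°, 23.018°.
Largest gap = 270.663° ⇒ minimal covering band is its complement: 360° − 270.663° = 89.337°.
Band runs from +138.683° eastward to -131.980°, crossing the antimeridian.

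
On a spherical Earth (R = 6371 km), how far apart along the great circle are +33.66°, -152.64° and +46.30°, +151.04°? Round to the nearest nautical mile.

Δλ = 151.04 − -152.64 = 303.68°; wrapped into (−180°, 180°]: -56.32°.
Δφ = 46.30 − 33.66 = 12.64°.
a = sin²(Δφ/2) + cos φ₁ · cos φ₂ · sin²(Δλ/2) = 0.140195.
c = 2·atan2(√a, √(1−a)) = 0.76756 rad → d = 6371·c ≈ 4890.09 km ≈ 2640.44 nmi.

2640 nmi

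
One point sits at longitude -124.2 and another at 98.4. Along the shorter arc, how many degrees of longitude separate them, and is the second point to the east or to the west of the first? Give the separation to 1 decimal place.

Raw difference: 98.4 − -124.2 = 222.6°.
Normalise into (−180°, 180°]: 222.6° − 360° = -137.4°.
Negative ⇒ the second point lies to the west; separation 137.4°.

137.4° west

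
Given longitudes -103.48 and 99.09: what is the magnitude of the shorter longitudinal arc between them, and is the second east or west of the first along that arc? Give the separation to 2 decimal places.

157.43° west

Raw difference: 99.09 − -103.48 = 202.57°.
Normalise into (−180°, 180°]: 202.57° − 360° = -157.43°.
Negative ⇒ the second point lies to the west; separation 157.43°.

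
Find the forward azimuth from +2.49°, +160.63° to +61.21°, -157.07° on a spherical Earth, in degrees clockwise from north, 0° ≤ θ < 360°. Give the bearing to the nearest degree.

Δλ = -157.07 − 160.63 = -317.70°; wrapped into (−180°, 180°]: 42.30°.
θ = atan2( sin Δλ · cos φ₂ , cos φ₁ · sin φ₂ − sin φ₁ · cos φ₂ · cos Δλ )
  = atan2(0.32412, 0.86009) = 20.649° → normalised to [0°, 360°): 20.649°.

21°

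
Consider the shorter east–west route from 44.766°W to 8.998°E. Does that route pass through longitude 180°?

Signed shortest Δλ = ((8.998 − -44.766 + 180) mod 360) − 180 = 53.764°.
Going east by 53.764° from -44.766° reaches +8.998° without touching 180°.

No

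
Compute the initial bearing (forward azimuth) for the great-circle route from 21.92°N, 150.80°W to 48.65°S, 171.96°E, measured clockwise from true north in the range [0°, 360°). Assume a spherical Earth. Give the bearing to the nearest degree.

Δλ = 171.96 − -150.80 = 322.76°; wrapped into (−180°, 180°]: -37.24°.
θ = atan2( sin Δλ · cos φ₂ , cos φ₁ · sin φ₂ − sin φ₁ · cos φ₂ · cos Δλ )
  = atan2(-0.39980, -0.89276) = -155.876° → normalised to [0°, 360°): 204.124°.

204°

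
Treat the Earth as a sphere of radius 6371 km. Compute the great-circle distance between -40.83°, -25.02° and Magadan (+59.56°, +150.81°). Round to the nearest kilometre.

Δλ = 150.81 − -25.02 = 175.83°.
Δφ = 59.56 − -40.83 = 100.39°.
a = sin²(Δφ/2) + cos φ₁ · cos φ₂ · sin²(Δλ/2) = 0.973014.
c = 2·atan2(√a, √(1−a)) = 2.81155 rad → d = 6371·c ≈ 17912.36 km.

17912 km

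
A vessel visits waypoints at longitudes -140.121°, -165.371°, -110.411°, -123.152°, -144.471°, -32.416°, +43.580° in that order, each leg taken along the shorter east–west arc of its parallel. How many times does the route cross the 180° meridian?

Leg 1: -140.121° → -165.371°, shortest Δλ = -25.25° (west) — does not cross 180°.
Leg 2: -165.371° → -110.411°, shortest Δλ = 54.96° (east) — does not cross 180°.
Leg 3: -110.411° → -123.152°, shortest Δλ = -12.741° (west) — does not cross 180°.
Leg 4: -123.152° → -144.471°, shortest Δλ = -21.319° (west) — does not cross 180°.
Leg 5: -144.471° → -32.416°, shortest Δλ = 112.055° (east) — does not cross 180°.
Leg 6: -32.416° → +43.580°, shortest Δλ = 75.996° (east) — does not cross 180°.
Total crossings: 0.

0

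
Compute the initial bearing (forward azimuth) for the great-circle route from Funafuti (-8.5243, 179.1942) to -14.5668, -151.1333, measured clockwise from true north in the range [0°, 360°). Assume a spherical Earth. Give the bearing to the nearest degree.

105°

Δλ = -151.1333 − 179.1942 = -330.3275°; wrapped into (−180°, 180°]: 29.6725°.
θ = atan2( sin Δλ · cos φ₂ , cos φ₁ · sin φ₂ − sin φ₁ · cos φ₂ · cos Δλ )
  = atan2(0.47913, -0.12408) = 104.519° → normalised to [0°, 360°): 104.519°.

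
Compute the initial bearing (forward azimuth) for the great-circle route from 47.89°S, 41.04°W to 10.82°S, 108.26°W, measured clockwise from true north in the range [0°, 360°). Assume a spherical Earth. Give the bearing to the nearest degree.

Δλ = -108.26 − -41.04 = -67.22°.
θ = atan2( sin Δλ · cos φ₂ , cos φ₁ · sin φ₂ − sin φ₁ · cos φ₂ · cos Δλ )
  = atan2(-0.90561, 0.15626) = -80.210° → normalised to [0°, 360°): 279.790°.

280°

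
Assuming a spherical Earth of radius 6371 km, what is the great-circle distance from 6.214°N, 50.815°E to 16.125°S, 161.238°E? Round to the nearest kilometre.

Δλ = 161.238 − 50.815 = 110.423°.
Δφ = -16.125 − 6.214 = -22.339°.
a = sin²(Δφ/2) + cos φ₁ · cos φ₂ · sin²(Δλ/2) = 0.681656.
c = 2·atan2(√a, √(1−a)) = 1.94262 rad → d = 6371·c ≈ 12376.42 km.

12376 km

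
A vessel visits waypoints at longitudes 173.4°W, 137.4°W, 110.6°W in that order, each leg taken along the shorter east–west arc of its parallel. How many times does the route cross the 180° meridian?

0

Leg 1: -173.4° → -137.4°, shortest Δλ = 36.0° (east) — does not cross 180°.
Leg 2: -137.4° → -110.6°, shortest Δλ = 26.8° (east) — does not cross 180°.
Total crossings: 0.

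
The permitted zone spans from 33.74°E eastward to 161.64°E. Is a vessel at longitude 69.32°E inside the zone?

Band width going east from +33.74° to +161.64°: ((161.64 − 33.74) mod 360) = 127.90°.
Offset of +69.32° east of the west edge: ((69.32 − 33.74) mod 360) = 35.58°.
35.58° ≤ 127.90° ⇒ inside.

Yes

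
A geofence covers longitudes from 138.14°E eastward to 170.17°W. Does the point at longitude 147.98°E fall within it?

Yes

Band width going east from +138.14° to -170.17°: ((-170.17 − 138.14) mod 360) = 51.69°.
Offset of +147.98° east of the west edge: ((147.98 − 138.14) mod 360) = 9.84°.
9.84° ≤ 51.69° ⇒ inside.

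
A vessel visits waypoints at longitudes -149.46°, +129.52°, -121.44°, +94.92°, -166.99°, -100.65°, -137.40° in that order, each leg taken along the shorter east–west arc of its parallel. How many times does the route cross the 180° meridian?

Leg 1: -149.46° → +129.52°, shortest Δλ = -81.02° (west) — crosses 180°.
Leg 2: +129.52° → -121.44°, shortest Δλ = 109.04° (east) — crosses 180°.
Leg 3: -121.44° → +94.92°, shortest Δλ = -143.64° (west) — crosses 180°.
Leg 4: +94.92° → -166.99°, shortest Δλ = 98.09° (east) — crosses 180°.
Leg 5: -166.99° → -100.65°, shortest Δλ = 66.34° (east) — does not cross 180°.
Leg 6: -100.65° → -137.40°, shortest Δλ = -36.75° (west) — does not cross 180°.
Total crossings: 4.

4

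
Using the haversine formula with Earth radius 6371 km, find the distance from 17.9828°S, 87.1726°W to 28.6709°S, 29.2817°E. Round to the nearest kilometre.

11445 km

Δλ = 29.2817 − -87.1726 = 116.4543°.
Δφ = -28.6709 − -17.9828 = -10.6881°.
a = sin²(Δφ/2) + cos φ₁ · cos φ₂ · sin²(Δλ/2) = 0.611823.
c = 2·atan2(√a, √(1−a)) = 1.79635 rad → d = 6371·c ≈ 11444.55 km.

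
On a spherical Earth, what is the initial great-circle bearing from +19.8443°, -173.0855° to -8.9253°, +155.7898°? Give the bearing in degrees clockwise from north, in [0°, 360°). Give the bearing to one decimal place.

229.7°

Δλ = 155.7898 − -173.0855 = 328.8753°; wrapped into (−180°, 180°]: -31.1247°.
θ = atan2( sin Δλ · cos φ₂ , cos φ₁ · sin φ₂ − sin φ₁ · cos φ₂ · cos Δλ )
  = atan2(-0.51064, -0.43301) = -130.297° → normalised to [0°, 360°): 229.703°.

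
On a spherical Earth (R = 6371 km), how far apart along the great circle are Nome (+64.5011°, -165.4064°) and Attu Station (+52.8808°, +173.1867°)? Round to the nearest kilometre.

1772 km

Δλ = 173.1867 − -165.4064 = 338.5931°; wrapped into (−180°, 180°]: -21.4069°.
Δφ = 52.8808 − 64.5011 = -11.6203°.
a = sin²(Δφ/2) + cos φ₁ · cos φ₂ · sin²(Δλ/2) = 0.019209.
c = 2·atan2(√a, √(1−a)) = 0.27809 rad → d = 6371·c ≈ 1771.72 km.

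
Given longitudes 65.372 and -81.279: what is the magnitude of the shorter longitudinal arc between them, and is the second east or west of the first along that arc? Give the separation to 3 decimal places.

Raw difference: -81.279 − 65.372 = -146.651°.
Normalise into (−180°, 180°]: -146.651° stays -146.651°.
Negative ⇒ the second point lies to the west; separation 146.651°.

146.651° west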